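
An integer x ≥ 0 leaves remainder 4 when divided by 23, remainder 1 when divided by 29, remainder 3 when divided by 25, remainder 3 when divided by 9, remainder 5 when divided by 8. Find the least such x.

Combine the congruences pairwise.
From x ≡ 4 (mod 23) write x = 4 + 23t. Substituting into x ≡ 1 (mod 29) gives 23t ≡ 26 (mod 29), and since 23⁻¹ ≡ 24 (mod 29), t ≡ 15. Hence x ≡ 4 + 23·15 = 349 (mod 667).
From x ≡ 349 (mod 667) write x = 349 + 667t. Substituting into x ≡ 3 (mod 25) gives 667t ≡ 4 (mod 25), and since 17⁻¹ ≡ 3 (mod 25), t ≡ 12. Hence x ≡ 349 + 667·12 = 8353 (mod 16675).
From x ≡ 8353 (mod 16675) write x = 8353 + 16675t. Substituting into x ≡ 3 (mod 9) gives 16675t ≡ 2 (mod 9), and since 7⁻¹ ≡ 4 (mod 9), t ≡ 8. Hence x ≡ 8353 + 16675·8 = 141753 (mod 150075).
From x ≡ 141753 (mod 150075) write x = 141753 + 150075t. Substituting into x ≡ 5 (mod 8) gives 150075t ≡ 4 (mod 8), and since 3⁻¹ ≡ 3 (mod 8), t ≡ 4. Hence x ≡ 141753 + 150075·4 = 742053 (mod 1200600).

742053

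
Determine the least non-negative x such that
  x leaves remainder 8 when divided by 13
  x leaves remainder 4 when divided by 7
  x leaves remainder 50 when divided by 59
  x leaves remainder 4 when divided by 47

150028

The moduli are pairwise coprime; N = 13·7·59·47 = 252343.
N/13 = 19411; 19411 ≡ 2 (mod 13); 2·7 ≡ 1, so inverse 7.
N/7 = 36049; 36049 ≡ 6 (mod 7); 6·6 ≡ 1, so inverse 6.
N/59 = 4277; 4277 ≡ 29 (mod 59); 29·57 ≡ 1, so inverse 57.
N/47 = 5369; 5369 ≡ 11 (mod 47); 11·30 ≡ 1, so inverse 30.
x ≡ 8·19411·7 + 4·36049·6 + 50·4277·57 + 4·5369·30 = 14785922.
14785922 mod 252343 = 150028.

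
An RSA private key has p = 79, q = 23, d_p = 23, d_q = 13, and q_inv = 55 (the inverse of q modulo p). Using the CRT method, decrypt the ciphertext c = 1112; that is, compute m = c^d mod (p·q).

1536

m₁ = c^(d_p) mod p: c ≡ 6 (mod 79), and 6^23 mod 79 = 35.
m₂ = c^(d_q) mod q: c ≡ 8 (mod 23), and 8^13 mod 23 = 18.
h = q_inv·(m₁ − m₂) mod p = 55·(35 − 18) mod 79 = 66.
m = m₂ + h·q = 18 + 66·23 = 1536.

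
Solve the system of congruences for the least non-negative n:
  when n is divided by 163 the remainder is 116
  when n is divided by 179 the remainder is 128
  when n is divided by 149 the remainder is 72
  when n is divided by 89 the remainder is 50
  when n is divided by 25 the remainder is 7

From n ≡ 116 (mod 163) write n = 116 + 163t. Substituting into n ≡ 128 (mod 179) gives 163t ≡ 12 (mod 179), and since 163⁻¹ ≡ 123 (mod 179), t ≡ 44. Hence n ≡ 116 + 163·44 = 7288 (mod 29177).
From n ≡ 7288 (mod 29177) write n = 7288 + 29177t. Substituting into n ≡ 72 (mod 149) gives 29177t ≡ 85 (mod 149), and since 122⁻¹ ≡ 11 (mod 149), t ≡ 41. Hence n ≡ 7288 + 29177·41 = 1203545 (mod 4347373).
From n ≡ 1203545 (mod 4347373) write n = 1203545 + 4347373t. Substituting into n ≡ 50 (mod 89) gives 4347373t ≡ 52 (mod 89), and since 79⁻¹ ≡ 80 (mod 89), t ≡ 66. Hence n ≡ 1203545 + 4347373·66 = 288130163 (mod 386916197).
From n ≡ 288130163 (mod 386916197) write n = 288130163 + 386916197t. Substituting into n ≡ 7 (mod 25) gives 386916197t ≡ 19 (mod 25), and since 22⁻¹ ≡ 8 (mod 25), t ≡ 2. Hence n ≡ 288130163 + 386916197·2 = 1061962557 (mod 9672904925).

1061962557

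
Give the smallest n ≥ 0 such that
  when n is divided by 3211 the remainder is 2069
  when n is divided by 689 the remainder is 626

Combine the congruences pairwise.
gcd(3211, 689) = 13 and 13 | (626 − 2069), so the pair is consistent; merging gives n ≡ 50234 (mod 170183), where 170183 = lcm(3211, 689).
The solution is unique modulo lcm(3211, 689) = 170183.

50234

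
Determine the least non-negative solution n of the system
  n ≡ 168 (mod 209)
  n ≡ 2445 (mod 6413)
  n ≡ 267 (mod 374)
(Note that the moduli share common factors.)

2234169

gcd(209, 6413) = 11 and 11 | (2445 − 168), so the pair is consistent; merging gives n ≡ 40923 (mod 121847), where 121847 = lcm(209, 6413).
gcd(121847, 374) = 11 and 11 | (267 − 40923), so the pair is consistent; merging gives n ≡ 2234169 (mod 4142798), where 4142798 = lcm(121847, 374).
The solution is unique modulo lcm(209, 6413, 374) = 4142798.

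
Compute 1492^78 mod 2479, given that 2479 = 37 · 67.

1823

Mod 37: 1492 ≡ 12; by Fermat, exponent reduces to 78 mod 36 = 6; 12^6 ≡ 10 (mod 37).
Mod 67: 1492 ≡ 18; by Fermat, exponent reduces to 78 mod 66 = 12; 18^12 ≡ 14 (mod 67).
Combine by CRT: x ≡ 10 (mod 37), x ≡ 14 (mod 67) ⇒ x ≡ 1823 (mod 2479).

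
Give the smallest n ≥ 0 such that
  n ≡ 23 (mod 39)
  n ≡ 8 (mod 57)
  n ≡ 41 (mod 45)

1661

gcd(39, 57) = 3 and 3 | (8 − 23), so the pair is consistent; merging gives n ≡ 179 (mod 741), where 741 = lcm(39, 57).
gcd(741, 45) = 3 and 3 | (41 − 179), so the pair is consistent; merging gives n ≡ 1661 (mod 11115), where 11115 = lcm(741, 45).
The solution is unique modulo lcm(39, 57, 45) = 11115.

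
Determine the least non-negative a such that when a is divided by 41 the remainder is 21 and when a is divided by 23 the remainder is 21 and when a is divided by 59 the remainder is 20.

964

The moduli are pairwise coprime; N = 41·23·59 = 55637.
N/41 = 1357; 1357 ≡ 4 (mod 41); 4·31 ≡ 1, so inverse 31.
N/23 = 2419; 2419 ≡ 4 (mod 23); 4·6 ≡ 1, so inverse 6.
N/59 = 943; 943 ≡ 58 (mod 59); 58·58 ≡ 1, so inverse 58.
a ≡ 21·1357·31 + 21·2419·6 + 20·943·58 = 2282081.
2282081 mod 55637 = 964.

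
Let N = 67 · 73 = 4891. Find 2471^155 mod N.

3543

Mod 67: 2471 ≡ 59; by Fermat, exponent reduces to 155 mod 66 = 23; 59^23 ≡ 59 (mod 67).
Mod 73: 2471 ≡ 62; by Fermat, exponent reduces to 155 mod 72 = 11; 62^11 ≡ 39 (mod 73).
Combine by CRT: x ≡ 59 (mod 67), x ≡ 39 (mod 73) ⇒ x ≡ 3543 (mod 4891).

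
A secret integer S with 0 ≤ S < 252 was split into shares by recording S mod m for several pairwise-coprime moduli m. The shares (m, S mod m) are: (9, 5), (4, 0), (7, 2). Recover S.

The moduli are pairwise coprime; N = 9·4·7 = 252.
N/9 = 28; 28 ≡ 1 (mod 9), inverse 1.
N/4 = 63; 63 ≡ 3 (mod 4); 3·3 ≡ 1, so inverse 3.
N/7 = 36; 36 ≡ 1 (mod 7), inverse 1.
S ≡ 5·28·1 + 0·63·3 + 2·36·1 = 212.
212 mod 252 = 212.

212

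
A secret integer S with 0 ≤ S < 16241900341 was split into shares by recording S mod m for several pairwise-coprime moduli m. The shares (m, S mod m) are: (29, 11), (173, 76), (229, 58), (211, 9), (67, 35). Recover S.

7413827884

From S ≡ 11 (mod 29) write S = 11 + 29t. Substituting into S ≡ 76 (mod 173) gives 29t ≡ 65 (mod 173), and since 29⁻¹ ≡ 6 (mod 173), t ≡ 44. Hence S ≡ 11 + 29·44 = 1287 (mod 5017).
From S ≡ 1287 (mod 5017) write S = 1287 + 5017t. Substituting into S ≡ 58 (mod 229) gives 5017t ≡ 145 (mod 229), and since 208⁻¹ ≡ 109 (mod 229), t ≡ 4. Hence S ≡ 1287 + 5017·4 = 21355 (mod 1148893).
From S ≡ 21355 (mod 1148893) write S = 21355 + 1148893t. Substituting into S ≡ 9 (mod 211) gives 1148893t ≡ 176 (mod 211), and since 209⁻¹ ≡ 105 (mod 211), t ≡ 123. Hence S ≡ 21355 + 1148893·123 = 141335194 (mod 242416423).
From S ≡ 141335194 (mod 242416423) write S = 141335194 + 242416423t. Substituting into S ≡ 35 (mod 67) gives 242416423t ≡ 1 (mod 67), and since 38⁻¹ ≡ 30 (mod 67), t ≡ 30. Hence S ≡ 141335194 + 242416423·30 = 7413827884 (mod 16241900341).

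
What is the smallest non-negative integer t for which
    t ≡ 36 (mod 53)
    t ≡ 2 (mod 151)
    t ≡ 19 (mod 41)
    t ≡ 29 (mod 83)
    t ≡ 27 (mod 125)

The moduli are pairwise coprime; N = 53·151·41·83·125 = 3404276125.
N/53 = 64231625; 64231625 ≡ 24 (mod 53); 24·42 ≡ 1, so inverse 42.
N/151 = 22544875; 22544875 ≡ 122 (mod 151); 122·26 ≡ 1, so inverse 26.
N/41 = 83031125; 83031125 ≡ 16 (mod 41); 16·18 ≡ 1, so inverse 18.
N/83 = 41015375; 41015375 ≡ 12 (mod 83); 12·7 ≡ 1, so inverse 7.
N/125 = 27234209; 27234209 ≡ 84 (mod 125); 84·64 ≡ 1, so inverse 64.
t ≡ 36·64231625·42 + 2·22544875·26 + 19·83031125·18 + 29·41015375·7 + 27·27234209·64 = 182074029527.
182074029527 mod 3404276125 = 1647394902.

1647394902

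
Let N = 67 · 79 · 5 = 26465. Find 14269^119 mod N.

Mod 67: 14269 ≡ 65; by Fermat, exponent reduces to 119 mod 66 = 53; 65^53 ≡ 26 (mod 67).
Mod 79: 14269 ≡ 49; by Fermat, exponent reduces to 119 mod 78 = 41; 49^41 ≡ 31 (mod 79).
Mod 5: 14269 ≡ 4; by Fermat, exponent reduces to 119 mod 4 = 3; 4^3 ≡ 4 (mod 5).
Combine by CRT: x ≡ 26 (mod 67), x ≡ 31 (mod 79), x ≡ 4 (mod 5) ⇒ x ≡ 20729 (mod 26465).

20729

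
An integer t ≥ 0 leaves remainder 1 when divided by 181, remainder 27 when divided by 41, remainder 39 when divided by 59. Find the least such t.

The moduli are pairwise coprime; N = 181·41·59 = 437839.
N/181 = 2419; 2419 ≡ 66 (mod 181); 66·96 ≡ 1, so inverse 96.
N/41 = 10679; 10679 ≡ 19 (mod 41); 19·13 ≡ 1, so inverse 13.
N/59 = 7421; 7421 ≡ 46 (mod 59); 46·9 ≡ 1, so inverse 9.
t ≡ 1·2419·96 + 27·10679·13 + 39·7421·9 = 6585324.
6585324 mod 437839 = 17739.

17739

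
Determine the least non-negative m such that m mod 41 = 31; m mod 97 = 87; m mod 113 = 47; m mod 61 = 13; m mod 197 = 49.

The moduli are pairwise coprime; N = 41·97·113·61·197 = 5400451817.
N/41 = 131718337; 131718337 ≡ 15 (mod 41); 15·11 ≡ 1, so inverse 11.
N/97 = 55674761; 55674761 ≡ 59 (mod 97); 59·74 ≡ 1, so inverse 74.
N/113 = 47791609; 47791609 ≡ 67 (mod 113); 67·27 ≡ 1, so inverse 27.
N/61 = 88531997; 88531997 ≡ 13 (mod 61); 13·47 ≡ 1, so inverse 47.
N/197 = 27413461; 27413461 ≡ 123 (mod 197); 123·189 ≡ 1, so inverse 189.
m ≡ 31·131718337·11 + 87·55674761·74 + 47·47791609·27 + 13·88531997·47 + 49·27413461·189 = 771966728544.
771966728544 mod 5400451817 = 5102570530.

5102570530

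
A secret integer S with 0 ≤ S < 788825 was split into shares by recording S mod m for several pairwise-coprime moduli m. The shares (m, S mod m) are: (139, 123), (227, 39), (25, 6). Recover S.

Combine the congruences pairwise.
From S ≡ 123 (mod 139) write S = 123 + 139t. Substituting into S ≡ 39 (mod 227) gives 139t ≡ 143 (mod 227), and since 139⁻¹ ≡ 49 (mod 227), t ≡ 197. Hence S ≡ 123 + 139·197 = 27506 (mod 31553).
From S ≡ 27506 (mod 31553) write S = 27506 + 31553t. Substituting into S ≡ 6 (mod 25) gives 31553t ≡ 0 (mod 25), and since 3⁻¹ ≡ 17 (mod 25), t ≡ 0. Hence S ≡ 27506 + 31553·0 = 27506 (mod 788825).

27506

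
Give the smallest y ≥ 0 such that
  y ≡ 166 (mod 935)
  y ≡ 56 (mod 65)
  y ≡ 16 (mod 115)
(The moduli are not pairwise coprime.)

gcd(935, 65) = 5 and 5 | (56 − 166), so the pair is consistent; merging gives y ≡ 5776 (mod 12155), where 12155 = lcm(935, 65).
gcd(12155, 115) = 5 and 5 | (16 − 5776), so the pair is consistent; merging gives y ≡ 248876 (mod 279565), where 279565 = lcm(12155, 115).
The solution is unique modulo lcm(935, 65, 115) = 279565.

248876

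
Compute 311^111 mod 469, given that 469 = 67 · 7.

Mod 67: 311 ≡ 43; by Fermat, exponent reduces to 111 mod 66 = 45; 43^45 ≡ 43 (mod 67).
Mod 7: 311 ≡ 3; by Fermat, exponent reduces to 111 mod 6 = 3; 3^3 ≡ 6 (mod 7).
Combine by CRT: x ≡ 43 (mod 67), x ≡ 6 (mod 7) ⇒ x ≡ 244 (mod 469).

244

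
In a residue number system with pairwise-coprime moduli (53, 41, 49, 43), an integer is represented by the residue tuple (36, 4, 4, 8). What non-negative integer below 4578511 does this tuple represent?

From x ≡ 36 (mod 53) write x = 36 + 53t. Substituting into x ≡ 4 (mod 41) gives 53t ≡ 9 (mod 41), and since 12⁻¹ ≡ 24 (mod 41), t ≡ 11. Hence x ≡ 36 + 53·11 = 619 (mod 2173).
From x ≡ 619 (mod 2173) write x = 619 + 2173t. Substituting into x ≡ 4 (mod 49) gives 2173t ≡ 22 (mod 49), and since 17⁻¹ ≡ 26 (mod 49), t ≡ 33. Hence x ≡ 619 + 2173·33 = 72328 (mod 106477).
From x ≡ 72328 (mod 106477) write x = 72328 + 106477t. Substituting into x ≡ 8 (mod 43) gives 106477t ≡ 6 (mod 43), and since 9⁻¹ ≡ 24 (mod 43), t ≡ 15. Hence x ≡ 72328 + 106477·15 = 1669483 (mod 4578511).

1669483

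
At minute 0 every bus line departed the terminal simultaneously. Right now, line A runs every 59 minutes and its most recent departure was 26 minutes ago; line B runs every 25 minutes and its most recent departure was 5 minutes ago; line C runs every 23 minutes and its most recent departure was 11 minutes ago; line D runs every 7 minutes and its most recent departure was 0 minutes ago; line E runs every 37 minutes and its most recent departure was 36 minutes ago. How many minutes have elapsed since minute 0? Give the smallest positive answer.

734930

The moduli are pairwise coprime; N = 59·25·23·7·37 = 8786575.
N/59 = 148925; 148925 ≡ 9 (mod 59); 9·46 ≡ 1, so inverse 46.
N/25 = 351463; 351463 ≡ 13 (mod 25); 13·2 ≡ 1, so inverse 2.
N/23 = 382025; 382025 ≡ 18 (mod 23); 18·9 ≡ 1, so inverse 9.
N/7 = 1255225; 1255225 ≡ 6 (mod 7); 6·6 ≡ 1, so inverse 6.
N/37 = 237475; 237475 ≡ 9 (mod 37); 9·33 ≡ 1, so inverse 33.
t ≡ 26·148925·46 + 5·351463·2 + 11·382025·9 + 0·1255225·6 + 36·237475·33 = 501569705.
501569705 mod 8786575 = 734930.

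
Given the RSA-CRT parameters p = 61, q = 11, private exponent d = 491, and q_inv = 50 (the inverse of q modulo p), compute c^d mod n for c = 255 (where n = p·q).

d_p = d mod (p−1) = 491 mod 60 = 11; d_q = d mod (q−1) = 1.
m₁ = c^(d_p) mod p: c ≡ 11 (mod 61), and 11^11 mod 61 = 50.
m₂ = c^(d_q) mod q: c ≡ 2 (mod 11), and 2^1 mod 11 = 2.
h = q_inv·(m₁ − m₂) mod p = 50·(50 − 2) mod 61 = 21.
m = m₂ + h·q = 2 + 21·11 = 233.

233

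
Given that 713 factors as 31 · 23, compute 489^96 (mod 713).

Mod 31: 489 ≡ 24; by Fermat, exponent reduces to 96 mod 30 = 6; 24^6 ≡ 4 (mod 31).
Mod 23: 489 ≡ 6; by Fermat, exponent reduces to 96 mod 22 = 8; 6^8 ≡ 18 (mod 23).
Combine by CRT: x ≡ 4 (mod 31), x ≡ 18 (mod 23) ⇒ x ≡ 593 (mod 713).

593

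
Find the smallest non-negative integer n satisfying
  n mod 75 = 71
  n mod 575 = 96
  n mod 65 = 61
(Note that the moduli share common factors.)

5846

gcd(75, 575) = 25 and 25 | (96 − 71), so the pair is consistent; merging gives n ≡ 671 (mod 1725), where 1725 = lcm(75, 575).
gcd(1725, 65) = 5 and 5 | (61 − 671), so the pair is consistent; merging gives n ≡ 5846 (mod 22425), where 22425 = lcm(1725, 65).
The solution is unique modulo lcm(75, 575, 65) = 22425.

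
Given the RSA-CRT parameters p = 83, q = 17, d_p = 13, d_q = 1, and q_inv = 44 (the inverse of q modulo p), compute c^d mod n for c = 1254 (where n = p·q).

659

m₁ = c^(d_p) mod p: c ≡ 9 (mod 83), and 9^13 mod 83 = 78.
m₂ = c^(d_q) mod q: c ≡ 13 (mod 17), and 13^1 mod 17 = 13.
h = q_inv·(m₁ − m₂) mod p = 44·(78 − 13) mod 83 = 38.
m = m₂ + h·q = 13 + 38·17 = 659.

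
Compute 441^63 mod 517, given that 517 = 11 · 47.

Mod 11: 441 ≡ 1; by Fermat, exponent reduces to 63 mod 10 = 3; 1^3 ≡ 1 (mod 11).
Mod 47: 441 ≡ 18; by Fermat, exponent reduces to 63 mod 46 = 17; 18^17 ≡ 3 (mod 47).
Combine by CRT: x ≡ 1 (mod 11), x ≡ 3 (mod 47) ⇒ x ≡ 144 (mod 517).

144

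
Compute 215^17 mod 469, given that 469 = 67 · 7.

Mod 67: 215 ≡ 14; 14^17 ≡ 9 (mod 67).
Mod 7: 215 ≡ 5; by Fermat, exponent reduces to 17 mod 6 = 5; 5^5 ≡ 3 (mod 7).
Combine by CRT: x ≡ 9 (mod 67), x ≡ 3 (mod 7) ⇒ x ≡ 143 (mod 469).

143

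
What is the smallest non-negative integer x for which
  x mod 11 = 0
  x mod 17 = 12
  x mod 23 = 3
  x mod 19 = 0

The moduli are pairwise coprime; N = 11·17·23·19 = 81719.
N/11 = 7429; 7429 ≡ 4 (mod 11); 4·3 ≡ 1, so inverse 3.
N/17 = 4807; 4807 ≡ 13 (mod 17); 13·4 ≡ 1, so inverse 4.
N/23 = 3553; 3553 ≡ 11 (mod 23); 11·21 ≡ 1, so inverse 21.
N/19 = 4301; 4301 ≡ 7 (mod 19); 7·11 ≡ 1, so inverse 11.
x ≡ 0·7429·3 + 12·4807·4 + 3·3553·21 + 0·4301·11 = 454575.
454575 mod 81719 = 45980.

45980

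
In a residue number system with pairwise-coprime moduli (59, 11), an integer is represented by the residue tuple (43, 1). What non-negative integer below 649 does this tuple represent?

From x ≡ 43 (mod 59) write x = 43 + 59t. Substituting into x ≡ 1 (mod 11) gives 59t ≡ 2 (mod 11), and since 4⁻¹ ≡ 3 (mod 11), t ≡ 6. Hence x ≡ 43 + 59·6 = 397 (mod 649).

397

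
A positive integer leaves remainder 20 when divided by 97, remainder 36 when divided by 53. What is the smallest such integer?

Combine the congruences pairwise.
From N ≡ 20 (mod 97) write N = 20 + 97t. Substituting into N ≡ 36 (mod 53) gives 97t ≡ 16 (mod 53), and since 44⁻¹ ≡ 47 (mod 53), t ≡ 10. Hence N ≡ 20 + 97·10 = 990 (mod 5141).

990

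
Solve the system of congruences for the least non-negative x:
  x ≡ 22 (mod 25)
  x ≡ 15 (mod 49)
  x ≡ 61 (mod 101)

From x ≡ 22 (mod 25) write x = 22 + 25t. Substituting into x ≡ 15 (mod 49) gives 25t ≡ 42 (mod 49), and since 25⁻¹ ≡ 2 (mod 49), t ≡ 35. Hence x ≡ 22 + 25·35 = 897 (mod 1225).
From x ≡ 897 (mod 1225) write x = 897 + 1225t. Substituting into x ≡ 61 (mod 101) gives 1225t ≡ 73 (mod 101), and since 13⁻¹ ≡ 70 (mod 101), t ≡ 60. Hence x ≡ 897 + 1225·60 = 74397 (mod 123725).

74397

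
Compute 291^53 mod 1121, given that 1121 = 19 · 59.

Mod 19: 291 ≡ 6; by Fermat, exponent reduces to 53 mod 18 = 17; 6^17 ≡ 16 (mod 19).
Mod 59: 291 ≡ 55; 55^53 ≡ 14 (mod 59).
Combine by CRT: x ≡ 16 (mod 19), x ≡ 14 (mod 59) ⇒ x ≡ 73 (mod 1121).

73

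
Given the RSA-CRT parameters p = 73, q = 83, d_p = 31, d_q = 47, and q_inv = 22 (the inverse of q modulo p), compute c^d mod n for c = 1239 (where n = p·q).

1006

m₁ = c^(d_p) mod p: c ≡ 71 (mod 73), and 71^31 mod 73 = 57.
m₂ = c^(d_q) mod q: c ≡ 77 (mod 83), and 77^47 mod 83 = 10.
h = q_inv·(m₁ − m₂) mod p = 22·(57 − 10) mod 73 = 12.
m = m₂ + h·q = 10 + 12·83 = 1006.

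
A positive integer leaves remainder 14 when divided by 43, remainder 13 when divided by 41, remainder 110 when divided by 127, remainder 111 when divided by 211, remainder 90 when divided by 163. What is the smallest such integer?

The moduli are pairwise coprime; N = 43·41·127·211·163 = 7700627093.
N/43 = 179084351; 179084351 ≡ 15 (mod 43); 15·23 ≡ 1, so inverse 23.
N/41 = 187820173; 187820173 ≡ 34 (mod 41); 34·35 ≡ 1, so inverse 35.
N/127 = 60634859; 60634859 ≡ 106 (mod 127); 106·6 ≡ 1, so inverse 6.
N/211 = 36495863; 36495863 ≡ 37 (mod 211); 37·154 ≡ 1, so inverse 154.
N/163 = 47243111; 47243111 ≡ 6 (mod 163); 6·136 ≡ 1, so inverse 136.
a ≡ 14·179084351·23 + 13·187820173·35 + 110·60634859·6 + 111·36495863·154 + 90·47243111·136 = 1385258307439.
1385258307439 mod 7700627093 = 6846057792.

6846057792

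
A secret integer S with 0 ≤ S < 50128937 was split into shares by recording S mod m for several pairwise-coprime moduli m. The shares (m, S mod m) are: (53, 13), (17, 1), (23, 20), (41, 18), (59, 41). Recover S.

49357376

The moduli are pairwise coprime; N = 53·17·23·41·59 = 50128937.
N/53 = 945829; 945829 ≡ 44 (mod 53); 44·47 ≡ 1, so inverse 47.
N/17 = 2948761; 2948761 ≡ 9 (mod 17); 9·2 ≡ 1, so inverse 2.
N/23 = 2179519; 2179519 ≡ 16 (mod 23); 16·13 ≡ 1, so inverse 13.
N/41 = 1222657; 1222657 ≡ 37 (mod 41); 37·10 ≡ 1, so inverse 10.
N/59 = 849643; 849643 ≡ 43 (mod 59); 43·11 ≡ 1, so inverse 11.
S ≡ 13·945829·47 + 1·2948761·2 + 20·2179519·13 + 18·1222657·10 + 41·849643·11 = 1753741234.
1753741234 mod 50128937 = 49357376.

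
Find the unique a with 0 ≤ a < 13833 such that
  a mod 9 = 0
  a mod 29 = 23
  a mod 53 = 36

13392

The moduli are pairwise coprime; N = 9·29·53 = 13833.
N/9 = 1537; 1537 ≡ 7 (mod 9); 7·4 ≡ 1, so inverse 4.
N/29 = 477; 477 ≡ 13 (mod 29); 13·9 ≡ 1, so inverse 9.
N/53 = 261; 261 ≡ 49 (mod 53); 49·13 ≡ 1, so inverse 13.
a ≡ 0·1537·4 + 23·477·9 + 36·261·13 = 220887.
220887 mod 13833 = 13392.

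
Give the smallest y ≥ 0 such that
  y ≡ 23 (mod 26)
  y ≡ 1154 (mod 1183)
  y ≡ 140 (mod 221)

Combine the congruences pairwise.
gcd(26, 1183) = 13 and 13 | (1154 − 23), so the pair is consistent; merging gives y ≡ 2337 (mod 2366), where 2366 = lcm(26, 1183).
gcd(2366, 221) = 13 and 13 | (140 − 2337), so the pair is consistent; merging gives y ≡ 25997 (mod 40222), where 40222 = lcm(2366, 221).
The solution is unique modulo lcm(26, 1183, 221) = 40222.

25997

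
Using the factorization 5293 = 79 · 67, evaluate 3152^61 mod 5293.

Mod 79: 3152 ≡ 71; 71^61 ≡ 33 (mod 79).
Mod 67: 3152 ≡ 3; 3^61 ≡ 8 (mod 67).
Combine by CRT: x ≡ 33 (mod 79), x ≡ 8 (mod 67) ⇒ x ≡ 2956 (mod 5293).

2956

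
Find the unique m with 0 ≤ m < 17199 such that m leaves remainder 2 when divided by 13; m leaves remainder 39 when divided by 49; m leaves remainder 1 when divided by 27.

11260

From m ≡ 2 (mod 13) write m = 2 + 13t. Substituting into m ≡ 39 (mod 49) gives 13t ≡ 37 (mod 49), and since 13⁻¹ ≡ 34 (mod 49), t ≡ 33. Hence m ≡ 2 + 13·33 = 431 (mod 637).
From m ≡ 431 (mod 637) write m = 431 + 637t. Substituting into m ≡ 1 (mod 27) gives 637t ≡ 2 (mod 27), and since 16⁻¹ ≡ 22 (mod 27), t ≡ 17. Hence m ≡ 431 + 637·17 = 11260 (mod 17199).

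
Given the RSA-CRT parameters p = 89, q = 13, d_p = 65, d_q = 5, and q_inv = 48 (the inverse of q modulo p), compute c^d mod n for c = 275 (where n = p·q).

968

m₁ = c^(d_p) mod p: c ≡ 8 (mod 89), and 8^65 mod 89 = 78.
m₂ = c^(d_q) mod q: c ≡ 2 (mod 13), and 2^5 mod 13 = 6.
h = q_inv·(m₁ − m₂) mod p = 48·(78 − 6) mod 89 = 74.
m = m₂ + h·q = 6 + 74·13 = 968.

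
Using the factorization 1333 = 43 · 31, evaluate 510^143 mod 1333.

Mod 43: 510 ≡ 37; by Fermat, exponent reduces to 143 mod 42 = 17; 37^17 ≡ 7 (mod 43).
Mod 31: 510 ≡ 14; by Fermat, exponent reduces to 143 mod 30 = 23; 14^23 ≡ 18 (mod 31).
Combine by CRT: x ≡ 7 (mod 43), x ≡ 18 (mod 31) ⇒ x ≡ 824 (mod 1333).

824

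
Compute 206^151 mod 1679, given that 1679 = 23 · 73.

Mod 23: 206 ≡ 22; by Fermat, exponent reduces to 151 mod 22 = 19; 22^19 ≡ 22 (mod 23).
Mod 73: 206 ≡ 60; by Fermat, exponent reduces to 151 mod 72 = 7; 60^7 ≡ 20 (mod 73).
Combine by CRT: x ≡ 22 (mod 23), x ≡ 20 (mod 73) ⇒ x ≡ 896 (mod 1679).

896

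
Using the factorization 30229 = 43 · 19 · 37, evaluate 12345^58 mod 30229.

Mod 43: 12345 ≡ 4; by Fermat, exponent reduces to 58 mod 42 = 16; 4^16 ≡ 16 (mod 43).
Mod 19: 12345 ≡ 14; by Fermat, exponent reduces to 58 mod 18 = 4; 14^4 ≡ 17 (mod 19).
Mod 37: 12345 ≡ 24; by Fermat, exponent reduces to 58 mod 36 = 22; 24^22 ≡ 3 (mod 37).
Combine by CRT: x ≡ 16 (mod 43), x ≡ 17 (mod 19), x ≡ 3 (mod 37) ⇒ x ≡ 188 (mod 30229).

188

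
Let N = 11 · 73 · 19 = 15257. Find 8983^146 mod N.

13886

Mod 11: 8983 ≡ 7; by Fermat, exponent reduces to 146 mod 10 = 6; 7^6 ≡ 4 (mod 11).
Mod 73: 8983 ≡ 4; by Fermat, exponent reduces to 146 mod 72 = 2; 4^2 ≡ 16 (mod 73).
Mod 19: 8983 ≡ 15; by Fermat, exponent reduces to 146 mod 18 = 2; 15^2 ≡ 16 (mod 19).
Combine by CRT: x ≡ 4 (mod 11), x ≡ 16 (mod 73), x ≡ 16 (mod 19) ⇒ x ≡ 13886 (mod 15257).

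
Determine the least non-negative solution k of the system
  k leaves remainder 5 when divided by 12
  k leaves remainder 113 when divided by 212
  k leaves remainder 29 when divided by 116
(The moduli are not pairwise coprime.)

8381

gcd(12, 212) = 4 and 4 | (113 − 5), so the pair is consistent; merging gives k ≡ 113 (mod 636), where 636 = lcm(12, 212).
gcd(636, 116) = 4 and 4 | (29 − 113), so the pair is consistent; merging gives k ≡ 8381 (mod 18444), where 18444 = lcm(636, 116).
The solution is unique modulo lcm(12, 212, 116) = 18444.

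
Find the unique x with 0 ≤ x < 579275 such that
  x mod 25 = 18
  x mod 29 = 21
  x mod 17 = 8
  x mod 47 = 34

The moduli are pairwise coprime; N = 25·29·17·47 = 579275.
N/25 = 23171; 23171 ≡ 21 (mod 25); 21·6 ≡ 1, so inverse 6.
N/29 = 19975; 19975 ≡ 23 (mod 29); 23·24 ≡ 1, so inverse 24.
N/17 = 34075; 34075 ≡ 7 (mod 17); 7·5 ≡ 1, so inverse 5.
N/47 = 12325; 12325 ≡ 11 (mod 47); 11·30 ≡ 1, so inverse 30.
x ≡ 18·23171·6 + 21·19975·24 + 8·34075·5 + 34·12325·30 = 26504368.
26504368 mod 579275 = 436993.

436993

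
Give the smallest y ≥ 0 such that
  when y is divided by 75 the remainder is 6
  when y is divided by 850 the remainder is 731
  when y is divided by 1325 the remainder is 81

gcd(75, 850) = 25 and 25 | (731 − 6), so the pair is consistent; merging gives y ≡ 1581 (mod 2550), where 2550 = lcm(75, 850).
gcd(2550, 1325) = 25 and 25 | (81 − 1581), so the pair is consistent; merging gives y ≡ 39831 (mod 135150), where 135150 = lcm(2550, 1325).
The solution is unique modulo lcm(75, 850, 1325) = 135150.

39831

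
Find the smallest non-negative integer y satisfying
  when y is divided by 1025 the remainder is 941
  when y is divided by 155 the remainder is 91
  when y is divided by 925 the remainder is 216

1026966

gcd(1025, 155) = 5 and 5 | (91 − 941), so the pair is consistent; merging gives y ≡ 10166 (mod 31775), where 31775 = lcm(1025, 155).
gcd(31775, 925) = 25 and 25 | (216 − 10166), so the pair is consistent; merging gives y ≡ 1026966 (mod 1175675), where 1175675 = lcm(31775, 925).
The solution is unique modulo lcm(1025, 155, 925) = 1175675.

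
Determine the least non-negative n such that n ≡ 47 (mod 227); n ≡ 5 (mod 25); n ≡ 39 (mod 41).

23655

The moduli are pairwise coprime; M = 227·25·41 = 232675.
M/227 = 1025; 1025 ≡ 117 (mod 227); 117·130 ≡ 1, so inverse 130.
M/25 = 9307; 9307 ≡ 7 (mod 25); 7·18 ≡ 1, so inverse 18.
M/41 = 5675; 5675 ≡ 17 (mod 41); 17·29 ≡ 1, so inverse 29.
n ≡ 47·1025·130 + 5·9307·18 + 39·5675·29 = 13518805.
13518805 mod 232675 = 23655.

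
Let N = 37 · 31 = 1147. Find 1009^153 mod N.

852

Mod 37: 1009 ≡ 10; by Fermat, exponent reduces to 153 mod 36 = 9; 10^9 ≡ 1 (mod 37).
Mod 31: 1009 ≡ 17; by Fermat, exponent reduces to 153 mod 30 = 3; 17^3 ≡ 15 (mod 31).
Combine by CRT: x ≡ 1 (mod 37), x ≡ 15 (mod 31) ⇒ x ≡ 852 (mod 1147).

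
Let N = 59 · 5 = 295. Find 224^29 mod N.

294

Mod 59: 224 ≡ 47; 47^29 ≡ 58 (mod 59).
Mod 5: 224 ≡ 4; by Fermat, exponent reduces to 29 mod 4 = 1; 4^1 ≡ 4 (mod 5).
Combine by CRT: x ≡ 58 (mod 59), x ≡ 4 (mod 5) ⇒ x ≡ 294 (mod 295).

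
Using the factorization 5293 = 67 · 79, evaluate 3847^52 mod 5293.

2662

Mod 67: 3847 ≡ 28; 28^52 ≡ 49 (mod 67).
Mod 79: 3847 ≡ 55; 55^52 ≡ 55 (mod 79).
Combine by CRT: x ≡ 49 (mod 67), x ≡ 55 (mod 79) ⇒ x ≡ 2662 (mod 5293).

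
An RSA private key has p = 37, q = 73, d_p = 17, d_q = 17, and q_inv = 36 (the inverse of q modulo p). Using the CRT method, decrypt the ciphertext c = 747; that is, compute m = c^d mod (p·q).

1015

m₁ = c^(d_p) mod p: c ≡ 7 (mod 37), and 7^17 mod 37 = 16.
m₂ = c^(d_q) mod q: c ≡ 17 (mod 73), and 17^17 mod 73 = 66.
h = q_inv·(m₁ − m₂) mod p = 36·(16 − 66) mod 37 = 13.
m = m₂ + h·q = 66 + 13·73 = 1015.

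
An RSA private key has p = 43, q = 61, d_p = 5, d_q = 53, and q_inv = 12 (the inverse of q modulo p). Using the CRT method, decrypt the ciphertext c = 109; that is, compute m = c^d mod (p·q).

2210

m₁ = c^(d_p) mod p: c ≡ 23 (mod 43), and 23^5 mod 43 = 17.
m₂ = c^(d_q) mod q: c ≡ 48 (mod 61), and 48^53 mod 61 = 14.
h = q_inv·(m₁ − m₂) mod p = 12·(17 − 14) mod 43 = 36.
m = m₂ + h·q = 14 + 36·61 = 2210.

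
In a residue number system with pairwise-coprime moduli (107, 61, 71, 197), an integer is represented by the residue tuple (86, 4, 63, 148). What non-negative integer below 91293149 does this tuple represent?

The moduli are pairwise coprime; N = 107·61·71·197 = 91293149.
N/107 = 853207; 853207 ≡ 96 (mod 107); 96·68 ≡ 1, so inverse 68.
N/61 = 1496609; 1496609 ≡ 35 (mod 61); 35·7 ≡ 1, so inverse 7.
N/71 = 1285819; 1285819 ≡ 9 (mod 71); 9·8 ≡ 1, so inverse 8.
N/197 = 463417; 463417 ≡ 73 (mod 197); 73·27 ≡ 1, so inverse 27.
x ≡ 86·853207·68 + 4·1496609·7 + 63·1285819·8 + 148·463417·27 = 7531326696.
7531326696 mod 91293149 = 45288478.

45288478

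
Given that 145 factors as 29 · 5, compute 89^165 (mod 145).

Mod 29: 89 ≡ 2; by Fermat, exponent reduces to 165 mod 28 = 25; 2^25 ≡ 11 (mod 29).
Mod 5: 89 ≡ 4; by Fermat, exponent reduces to 165 mod 4 = 1; 4^1 ≡ 4 (mod 5).
Combine by CRT: x ≡ 11 (mod 29), x ≡ 4 (mod 5) ⇒ x ≡ 69 (mod 145).

69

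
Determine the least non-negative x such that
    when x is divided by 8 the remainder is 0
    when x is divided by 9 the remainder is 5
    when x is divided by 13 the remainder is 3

536

The moduli are pairwise coprime; N = 8·9·13 = 936.
N/8 = 117; 117 ≡ 5 (mod 8); 5·5 ≡ 1, so inverse 5.
N/9 = 104; 104 ≡ 5 (mod 9); 5·2 ≡ 1, so inverse 2.
N/13 = 72; 72 ≡ 7 (mod 13); 7·2 ≡ 1, so inverse 2.
x ≡ 0·117·5 + 5·104·2 + 3·72·2 = 1472.
1472 mod 936 = 536.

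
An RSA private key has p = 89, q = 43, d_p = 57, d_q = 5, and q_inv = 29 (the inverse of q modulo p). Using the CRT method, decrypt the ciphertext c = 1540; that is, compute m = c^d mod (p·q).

686

m₁ = c^(d_p) mod p: c ≡ 27 (mod 89), and 27^57 mod 89 = 63.
m₂ = c^(d_q) mod q: c ≡ 35 (mod 43), and 35^5 mod 43 = 41.
h = q_inv·(m₁ − m₂) mod p = 29·(63 − 41) mod 89 = 15.
m = m₂ + h·q = 41 + 15·43 = 686.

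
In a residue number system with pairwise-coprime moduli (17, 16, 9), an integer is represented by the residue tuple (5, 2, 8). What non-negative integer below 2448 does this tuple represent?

2402

The moduli are pairwise coprime; N = 17·16·9 = 2448.
N/17 = 144; 144 ≡ 8 (mod 17); 8·15 ≡ 1, so inverse 15.
N/16 = 153; 153 ≡ 9 (mod 16); 9·9 ≡ 1, so inverse 9.
N/9 = 272; 272 ≡ 2 (mod 9); 2·5 ≡ 1, so inverse 5.
x ≡ 5·144·15 + 2·153·9 + 8·272·5 = 24434.
24434 mod 2448 = 2402.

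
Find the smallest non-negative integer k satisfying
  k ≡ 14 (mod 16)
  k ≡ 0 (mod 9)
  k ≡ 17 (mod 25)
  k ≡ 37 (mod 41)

45342

The moduli are pairwise coprime; N = 16·9·25·41 = 147600.
N/16 = 9225; 9225 ≡ 9 (mod 16); 9·9 ≡ 1, so inverse 9.
N/9 = 16400; 16400 ≡ 2 (mod 9); 2·5 ≡ 1, so inverse 5.
N/25 = 5904; 5904 ≡ 4 (mod 25); 4·19 ≡ 1, so inverse 19.
N/41 = 3600; 3600 ≡ 33 (mod 41); 33·5 ≡ 1, so inverse 5.
k ≡ 14·9225·9 + 0·16400·5 + 17·5904·19 + 37·3600·5 = 3735342.
3735342 mod 147600 = 45342.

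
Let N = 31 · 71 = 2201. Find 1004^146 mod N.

320

Mod 31: 1004 ≡ 12; by Fermat, exponent reduces to 146 mod 30 = 26; 12^26 ≡ 10 (mod 31).
Mod 71: 1004 ≡ 10; by Fermat, exponent reduces to 146 mod 70 = 6; 10^6 ≡ 36 (mod 71).
Combine by CRT: x ≡ 10 (mod 31), x ≡ 36 (mod 71) ⇒ x ≡ 320 (mod 2201).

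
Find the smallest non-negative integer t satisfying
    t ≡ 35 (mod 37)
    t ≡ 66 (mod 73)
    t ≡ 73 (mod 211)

From t ≡ 35 (mod 37) write t = 35 + 37s. Substituting into t ≡ 66 (mod 73) gives 37s ≡ 31 (mod 73), and since 37⁻¹ ≡ 2 (mod 73), s ≡ 62. Hence t ≡ 35 + 37·62 = 2329 (mod 2701).
From t ≡ 2329 (mod 2701) write t = 2329 + 2701s. Substituting into t ≡ 73 (mod 211) gives 2701s ≡ 65 (mod 211), and since 169⁻¹ ≡ 5 (mod 211), s ≡ 114. Hence t ≡ 2329 + 2701·114 = 310243 (mod 569911).

310243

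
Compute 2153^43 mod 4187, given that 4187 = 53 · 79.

Mod 53: 2153 ≡ 33; 33^43 ≡ 2 (mod 53).
Mod 79: 2153 ≡ 20; 20^43 ≡ 25 (mod 79).
Combine by CRT: x ≡ 2 (mod 53), x ≡ 25 (mod 79) ⇒ x ≡ 3659 (mod 4187).

3659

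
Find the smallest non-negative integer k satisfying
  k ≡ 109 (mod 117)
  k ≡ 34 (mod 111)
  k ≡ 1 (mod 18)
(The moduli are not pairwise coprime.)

gcd(117, 111) = 3 and 3 | (34 − 109), so the pair is consistent; merging gives k ≡ 811 (mod 4329), where 4329 = lcm(117, 111).
gcd(4329, 18) = 9 and 9 | (1 − 811), so the pair is consistent; merging gives k ≡ 811 (mod 8658), where 8658 = lcm(4329, 18).
The solution is unique modulo lcm(117, 111, 18) = 8658.

811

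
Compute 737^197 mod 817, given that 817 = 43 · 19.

Mod 43: 737 ≡ 6; by Fermat, exponent reduces to 197 mod 42 = 29; 6^29 ≡ 36 (mod 43).
Mod 19: 737 ≡ 15; by Fermat, exponent reduces to 197 mod 18 = 17; 15^17 ≡ 14 (mod 19).
Combine by CRT: x ≡ 36 (mod 43), x ≡ 14 (mod 19) ⇒ x ≡ 337 (mod 817).

337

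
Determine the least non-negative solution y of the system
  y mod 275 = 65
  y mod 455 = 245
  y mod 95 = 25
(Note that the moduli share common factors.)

gcd(275, 455) = 5 and 5 | (245 − 65), so the pair is consistent; merging gives y ≡ 24815 (mod 25025), where 25025 = lcm(275, 455).
gcd(25025, 95) = 5 and 5 | (25 − 24815), so the pair is consistent; merging gives y ≡ 325115 (mod 475475), where 475475 = lcm(25025, 95).
The solution is unique modulo lcm(275, 455, 95) = 475475.

325115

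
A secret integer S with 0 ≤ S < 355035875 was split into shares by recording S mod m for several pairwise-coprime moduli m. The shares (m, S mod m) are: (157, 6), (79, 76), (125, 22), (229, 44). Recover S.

The moduli are pairwise coprime; N = 157·79·125·229 = 355035875.
N/157 = 2261375; 2261375 ≡ 104 (mod 157); 104·77 ≡ 1, so inverse 77.
N/79 = 4494125; 4494125 ≡ 52 (mod 79); 52·38 ≡ 1, so inverse 38.
N/125 = 2840287; 2840287 ≡ 37 (mod 125); 37·98 ≡ 1, so inverse 98.
N/229 = 1550375; 1550375 ≡ 45 (mod 229); 45·56 ≡ 1, so inverse 56.
S ≡ 6·2261375·77 + 76·4494125·38 + 22·2840287·98 + 44·1550375·56 = 23967571022.
23967571022 mod 355035875 = 180167397.

180167397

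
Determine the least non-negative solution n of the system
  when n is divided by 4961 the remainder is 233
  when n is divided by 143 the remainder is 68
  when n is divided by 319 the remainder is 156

gcd(4961, 143) = 11 and 11 | (68 − 233), so the pair is consistent; merging gives n ≡ 34960 (mod 64493), where 64493 = lcm(4961, 143).
gcd(64493, 319) = 11 and 11 | (156 − 34960), so the pair is consistent; merging gives n ≡ 744383 (mod 1870297), where 1870297 = lcm(64493, 319).
The solution is unique modulo lcm(4961, 143, 319) = 1870297.

744383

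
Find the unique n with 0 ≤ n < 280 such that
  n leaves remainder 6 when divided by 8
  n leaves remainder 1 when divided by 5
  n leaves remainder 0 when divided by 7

126

The moduli are pairwise coprime; M = 8·5·7 = 280.
M/8 = 35; 35 ≡ 3 (mod 8); 3·3 ≡ 1, so inverse 3.
M/5 = 56; 56 ≡ 1 (mod 5), inverse 1.
M/7 = 40; 40 ≡ 5 (mod 7); 5·3 ≡ 1, so inverse 3.
n ≡ 6·35·3 + 1·56·1 + 0·40·3 = 686.
686 mod 280 = 126.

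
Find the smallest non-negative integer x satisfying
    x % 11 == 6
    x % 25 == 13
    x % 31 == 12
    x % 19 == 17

30113

Combine the congruences pairwise.
From x ≡ 6 (mod 11) write x = 6 + 11t. Substituting into x ≡ 13 (mod 25) gives 11t ≡ 7 (mod 25), and since 11⁻¹ ≡ 16 (mod 25), t ≡ 12. Hence x ≡ 6 + 11·12 = 138 (mod 275).
From x ≡ 138 (mod 275) write x = 138 + 275t. Substituting into x ≡ 12 (mod 31) gives 275t ≡ 29 (mod 31), and since 27⁻¹ ≡ 23 (mod 31), t ≡ 16. Hence x ≡ 138 + 275·16 = 4538 (mod 8525).
From x ≡ 4538 (mod 8525) write x = 4538 + 8525t. Substituting into x ≡ 17 (mod 19) gives 8525t ≡ 1 (mod 19), and since 13⁻¹ ≡ 3 (mod 19), t ≡ 3. Hence x ≡ 4538 + 8525·3 = 30113 (mod 161975).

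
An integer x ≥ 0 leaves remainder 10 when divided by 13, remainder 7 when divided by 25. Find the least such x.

From x ≡ 10 (mod 13) write x = 10 + 13t. Substituting into x ≡ 7 (mod 25) gives 13t ≡ 22 (mod 25), and since 13⁻¹ ≡ 2 (mod 25), t ≡ 19. Hence x ≡ 10 + 13·19 = 257 (mod 325).

257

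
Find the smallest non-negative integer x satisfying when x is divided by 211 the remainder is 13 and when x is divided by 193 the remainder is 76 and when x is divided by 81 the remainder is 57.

The moduli are pairwise coprime; N = 211·193·81 = 3298563.
N/211 = 15633; 15633 ≡ 19 (mod 211); 19·100 ≡ 1, so inverse 100.
N/193 = 17091; 17091 ≡ 107 (mod 193); 107·92 ≡ 1, so inverse 92.
N/81 = 40723; 40723 ≡ 61 (mod 81); 61·4 ≡ 1, so inverse 4.
x ≡ 13·15633·100 + 76·17091·92 + 57·40723·4 = 149108016.
149108016 mod 3298563 = 672681.

672681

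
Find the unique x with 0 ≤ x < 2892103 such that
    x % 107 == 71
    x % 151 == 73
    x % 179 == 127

The moduli are pairwise coprime; N = 107·151·179 = 2892103.
N/107 = 27029; 27029 ≡ 65 (mod 107); 65·28 ≡ 1, so inverse 28.
N/151 = 19153; 19153 ≡ 127 (mod 151); 127·44 ≡ 1, so inverse 44.
N/179 = 16157; 16157 ≡ 47 (mod 179); 47·80 ≡ 1, so inverse 80.
x ≡ 71·27029·28 + 73·19153·44 + 127·16157·80 = 279408208.
279408208 mod 2892103 = 1766320.

1766320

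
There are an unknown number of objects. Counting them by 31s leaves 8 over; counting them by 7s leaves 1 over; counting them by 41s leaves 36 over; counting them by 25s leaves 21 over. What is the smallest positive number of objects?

From N ≡ 8 (mod 31) write N = 8 + 31t. Substituting into N ≡ 1 (mod 7) gives 31t ≡ 0 (mod 7), and since 3⁻¹ ≡ 5 (mod 7), t ≡ 0. Hence N ≡ 8 + 31·0 = 8 (mod 217).
From N ≡ 8 (mod 217) write N = 8 + 217t. Substituting into N ≡ 36 (mod 41) gives 217t ≡ 28 (mod 41), and since 12⁻¹ ≡ 24 (mod 41), t ≡ 16. Hence N ≡ 8 + 217·16 = 3480 (mod 8897).
From N ≡ 3480 (mod 8897) write N = 3480 + 8897t. Substituting into N ≡ 21 (mod 25) gives 8897t ≡ 16 (mod 25), and since 22⁻¹ ≡ 8 (mod 25), t ≡ 3. Hence N ≡ 3480 + 8897·3 = 30171 (mod 222425).

30171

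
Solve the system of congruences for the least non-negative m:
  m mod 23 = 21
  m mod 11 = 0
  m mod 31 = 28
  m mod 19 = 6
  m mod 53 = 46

The moduli are pairwise coprime; N = 23·11·31·19·53 = 7897901.
N/23 = 343387; 343387 ≡ 20 (mod 23); 20·15 ≡ 1, so inverse 15.
N/11 = 717991; 717991 ≡ 10 (mod 11); 10·10 ≡ 1, so inverse 10.
N/31 = 254771; 254771 ≡ 13 (mod 31); 13·12 ≡ 1, so inverse 12.
N/19 = 415679; 415679 ≡ 16 (mod 19); 16·6 ≡ 1, so inverse 6.
N/53 = 149017; 149017 ≡ 34 (mod 53); 34·39 ≡ 1, so inverse 39.
m ≡ 21·343387·15 + 0·717991·10 + 28·254771·12 + 6·415679·6 + 46·149017·39 = 476070903.
476070903 mod 7897901 = 2196843.

2196843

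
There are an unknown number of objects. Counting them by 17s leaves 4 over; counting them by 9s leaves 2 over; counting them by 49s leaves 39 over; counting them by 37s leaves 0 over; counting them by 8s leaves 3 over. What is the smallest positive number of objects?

156251

From N ≡ 4 (mod 17) write N = 4 + 17t. Substituting into N ≡ 2 (mod 9) gives 17t ≡ 7 (mod 9), and since 8⁻¹ ≡ 8 (mod 9), t ≡ 2. Hence N ≡ 4 + 17·2 = 38 (mod 153).
From N ≡ 38 (mod 153) write N = 38 + 153t. Substituting into N ≡ 39 (mod 49) gives 153t ≡ 1 (mod 49), and since 6⁻¹ ≡ 41 (mod 49), t ≡ 41. Hence N ≡ 38 + 153·41 = 6311 (mod 7497).
From N ≡ 6311 (mod 7497) write N = 6311 + 7497t. Substituting into N ≡ 0 (mod 37) gives 7497t ≡ 16 (mod 37), and since 23⁻¹ ≡ 29 (mod 37), t ≡ 20. Hence N ≡ 6311 + 7497·20 = 156251 (mod 277389).
From N ≡ 156251 (mod 277389) write N = 156251 + 277389t. Substituting into N ≡ 3 (mod 8) gives 277389t ≡ 0 (mod 8), and since 5⁻¹ ≡ 5 (mod 8), t ≡ 0. Hence N ≡ 156251 + 277389·0 = 156251 (mod 2219112).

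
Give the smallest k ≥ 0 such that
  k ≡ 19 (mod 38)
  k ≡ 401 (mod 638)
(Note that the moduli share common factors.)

gcd(38, 638) = 2 and 2 | (401 − 19), so the pair is consistent; merging gives k ≡ 3591 (mod 12122), where 12122 = lcm(38, 638).
The solution is unique modulo lcm(38, 638) = 12122.

3591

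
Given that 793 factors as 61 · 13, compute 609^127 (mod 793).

Mod 61: 609 ≡ 60; by Fermat, exponent reduces to 127 mod 60 = 7; 60^7 ≡ 60 (mod 61).
Mod 13: 609 ≡ 11; by Fermat, exponent reduces to 127 mod 12 = 7; 11^7 ≡ 2 (mod 13).
Combine by CRT: x ≡ 60 (mod 61), x ≡ 2 (mod 13) ⇒ x ≡ 548 (mod 793).

548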